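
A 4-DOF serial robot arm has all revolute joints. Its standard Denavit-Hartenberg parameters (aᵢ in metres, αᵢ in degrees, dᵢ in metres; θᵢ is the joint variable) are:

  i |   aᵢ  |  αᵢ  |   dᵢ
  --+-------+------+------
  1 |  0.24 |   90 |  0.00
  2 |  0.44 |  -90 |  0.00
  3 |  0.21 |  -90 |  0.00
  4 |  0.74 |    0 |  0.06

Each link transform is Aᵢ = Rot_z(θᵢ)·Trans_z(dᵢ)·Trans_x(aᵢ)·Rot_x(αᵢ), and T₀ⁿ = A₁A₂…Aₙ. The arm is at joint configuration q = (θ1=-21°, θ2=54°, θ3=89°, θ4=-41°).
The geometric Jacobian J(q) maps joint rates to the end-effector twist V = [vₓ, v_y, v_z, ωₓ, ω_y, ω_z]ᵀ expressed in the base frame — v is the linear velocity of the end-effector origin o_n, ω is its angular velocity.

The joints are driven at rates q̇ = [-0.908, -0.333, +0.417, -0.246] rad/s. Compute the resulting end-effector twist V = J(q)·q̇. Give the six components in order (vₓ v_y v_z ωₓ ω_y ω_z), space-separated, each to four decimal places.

o_n = [0.3490, 0.6902, 0.6036]
J₁: ẑ×o_n = [-0.6902, 0.3490, 0.0000], ω = ẑ
J2: z=[-0.3584, -0.9336, 0.0000] o=[0.2241, -0.0860, 0.0000] → [-0.5636, 0.2163, -0.1615, -0.3584, -0.9336, 0.0000]
J3: z=[-0.7553, 0.2899, 0.5878] o=[0.4655, -0.1787, 0.3560] → [-0.4389, 0.1186, -0.6225, -0.7553, 0.2899, 0.5878]
J4: z=[-0.5424, 0.2269, -0.8089] o=[0.5428, 0.0166, 0.3589] → [0.6004, 0.2895, -0.3214, -0.5424, 0.2269, -0.8089]
V = J·q̇ = [0.4836, -0.4107, -0.1267, -0.0622, 0.3760, -0.4639]

0.4836 -0.4107 -0.1267 -0.0622 0.3760 -0.4639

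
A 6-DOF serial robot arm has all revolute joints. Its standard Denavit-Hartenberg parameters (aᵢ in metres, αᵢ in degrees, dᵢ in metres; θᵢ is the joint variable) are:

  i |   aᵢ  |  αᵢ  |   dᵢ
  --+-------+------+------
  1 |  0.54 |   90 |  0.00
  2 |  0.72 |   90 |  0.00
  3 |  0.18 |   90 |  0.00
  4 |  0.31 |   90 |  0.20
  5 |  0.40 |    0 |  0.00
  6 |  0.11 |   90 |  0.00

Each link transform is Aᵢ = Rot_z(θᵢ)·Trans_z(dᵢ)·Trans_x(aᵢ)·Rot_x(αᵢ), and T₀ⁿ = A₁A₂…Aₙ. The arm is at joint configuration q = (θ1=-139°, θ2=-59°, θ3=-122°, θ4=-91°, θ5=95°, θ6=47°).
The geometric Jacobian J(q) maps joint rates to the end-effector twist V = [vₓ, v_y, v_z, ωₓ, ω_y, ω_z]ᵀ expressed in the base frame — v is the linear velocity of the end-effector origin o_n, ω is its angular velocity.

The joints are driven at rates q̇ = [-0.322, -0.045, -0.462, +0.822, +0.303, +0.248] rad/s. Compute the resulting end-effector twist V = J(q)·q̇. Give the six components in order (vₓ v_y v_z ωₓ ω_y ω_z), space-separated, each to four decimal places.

o_n = [-0.6866, -0.3276, 0.0444]
J₁: ẑ×o_n = [0.3276, -0.6866, 0.0000], ω = ẑ
J2: z=[-0.6561, 0.7547, 0.0000] o=[-0.4075, -0.3543, 0.0000] → [0.0335, 0.0291, 0.1931, -0.6561, 0.7547, 0.0000]
J3: z=[0.6469, 0.5624, -0.5150] o=[-0.6874, -0.5976, -0.6172] → [0.5111, -0.4284, 0.1742, 0.6469, 0.5624, -0.5150]
J4: z=[-0.0180, 0.6865, 0.7269] o=[-0.5502, -0.6805, -0.5354] → [0.1415, -0.0887, 0.0873, -0.0180, 0.6865, 0.7269]
J5: z=[-0.7509, 0.4707, -0.4631] o=[-0.7584, -0.7150, -0.2328] → [0.3099, 0.1749, -0.3247, -0.7509, 0.4707, -0.4631]
J6: z=[-0.7509, 0.4707, -0.4631] o=[-0.7426, -0.4222, 0.0391] → [0.0463, -0.0220, -0.0973, -0.7509, 0.4707, -0.4631]
V = J·q̇ = [-0.1214, 0.3923, -0.1399, -0.6979, 0.5299, 0.2583]

-0.1214 0.3923 -0.1399 -0.6979 0.5299 0.2583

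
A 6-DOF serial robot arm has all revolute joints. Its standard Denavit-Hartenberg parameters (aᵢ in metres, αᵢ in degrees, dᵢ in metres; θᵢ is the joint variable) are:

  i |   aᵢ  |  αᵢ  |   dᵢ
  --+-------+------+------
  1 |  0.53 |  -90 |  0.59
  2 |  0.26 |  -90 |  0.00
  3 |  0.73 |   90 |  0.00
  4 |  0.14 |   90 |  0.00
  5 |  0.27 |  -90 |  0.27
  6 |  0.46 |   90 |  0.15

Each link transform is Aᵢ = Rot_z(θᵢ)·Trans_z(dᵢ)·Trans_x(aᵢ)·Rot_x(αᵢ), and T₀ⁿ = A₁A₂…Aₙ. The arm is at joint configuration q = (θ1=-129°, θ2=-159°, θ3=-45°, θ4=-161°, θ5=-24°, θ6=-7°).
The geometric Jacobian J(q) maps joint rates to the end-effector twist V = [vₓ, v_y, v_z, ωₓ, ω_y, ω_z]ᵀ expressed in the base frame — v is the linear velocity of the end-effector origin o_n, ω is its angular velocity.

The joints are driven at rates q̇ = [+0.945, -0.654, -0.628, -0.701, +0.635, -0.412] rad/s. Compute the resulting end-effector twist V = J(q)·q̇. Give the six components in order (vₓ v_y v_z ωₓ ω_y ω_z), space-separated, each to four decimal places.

-0.0193 -0.8751 0.5165 -0.7054 1.4329 1.2309

o_n = [-0.3951, -0.0920, 0.6992]
J₁: ẑ×o_n = [0.0920, -0.3951, 0.0000], ω = ẑ
J2: z=[0.7771, -0.6293, 0.0000] o=[-0.3335, -0.4119, 0.5900] → [-0.0687, -0.0849, 0.2098, 0.7771, -0.6293, 0.0000]
J3: z=[-0.2255, -0.2785, 0.9336] o=[-0.1808, -0.2233, 0.6832] → [-0.1270, -0.1965, -0.0893, -0.2255, -0.2785, 0.9336]
J4: z=[0.1341, -0.9580, -0.2534] o=[0.5236, -0.1736, 0.8682] → [0.1825, 0.2555, -0.8692, 0.1341, -0.9580, -0.2534]
J5: z=[-0.5274, -0.2855, 0.8002] o=[0.4062, -0.1699, 0.7921] → [-0.0358, -0.6902, -0.2698, -0.5274, -0.2855, 0.8002]
J6: z=[-0.2187, -0.8645, -0.4526] o=[0.0421, -0.1353, 0.9019] → [0.1948, 0.1535, -0.3874, -0.2187, -0.8645, -0.4526]
V = J·q̇ = [-0.0193, -0.8751, 0.5165, -0.7054, 1.4329, 1.2309]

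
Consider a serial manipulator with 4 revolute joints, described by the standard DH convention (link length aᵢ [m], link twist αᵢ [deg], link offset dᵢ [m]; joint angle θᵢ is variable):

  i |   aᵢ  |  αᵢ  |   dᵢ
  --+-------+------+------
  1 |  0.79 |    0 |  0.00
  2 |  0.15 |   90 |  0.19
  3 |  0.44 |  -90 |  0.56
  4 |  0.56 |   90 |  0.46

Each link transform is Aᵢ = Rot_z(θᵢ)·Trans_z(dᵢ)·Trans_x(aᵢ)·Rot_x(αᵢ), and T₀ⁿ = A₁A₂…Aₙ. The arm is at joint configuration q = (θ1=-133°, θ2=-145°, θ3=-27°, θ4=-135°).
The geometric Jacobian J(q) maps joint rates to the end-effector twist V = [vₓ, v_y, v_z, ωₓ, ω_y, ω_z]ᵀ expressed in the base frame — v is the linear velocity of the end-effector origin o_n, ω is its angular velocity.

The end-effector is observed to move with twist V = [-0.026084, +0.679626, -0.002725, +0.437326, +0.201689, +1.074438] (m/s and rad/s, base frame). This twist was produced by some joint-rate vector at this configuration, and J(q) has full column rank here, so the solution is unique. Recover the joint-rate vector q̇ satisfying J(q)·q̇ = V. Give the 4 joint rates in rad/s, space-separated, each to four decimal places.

o_n = [0.4633, -0.3166, 0.5799]
J₁: ẑ×o_n = [0.3166, 0.4633, -0.0000], ω = ẑ
J2: z=[0.0000, 0.0000, 1.0000] o=[-0.5388, -0.5778, 0.0000] → [-0.2611, 1.0021, 0.0000, 0.0000, 0.0000, 1.0000]
J3: z=[0.9903, -0.1392, 0.0000] o=[-0.5179, -0.4292, 0.1900] → [-0.0543, -0.3861, 0.2481, 0.9903, -0.1392, 0.0000]
J4: z=[0.0632, 0.4496, 0.8910] o=[0.0912, -0.1189, -0.0098] → [0.4412, 0.2943, -0.1798, 0.0632, 0.4496, 0.8910]
q̇ = J⁺·V = [-0.1910, 0.7540, 0.4050, 0.5740]

-0.1910 0.7540 0.4050 0.5740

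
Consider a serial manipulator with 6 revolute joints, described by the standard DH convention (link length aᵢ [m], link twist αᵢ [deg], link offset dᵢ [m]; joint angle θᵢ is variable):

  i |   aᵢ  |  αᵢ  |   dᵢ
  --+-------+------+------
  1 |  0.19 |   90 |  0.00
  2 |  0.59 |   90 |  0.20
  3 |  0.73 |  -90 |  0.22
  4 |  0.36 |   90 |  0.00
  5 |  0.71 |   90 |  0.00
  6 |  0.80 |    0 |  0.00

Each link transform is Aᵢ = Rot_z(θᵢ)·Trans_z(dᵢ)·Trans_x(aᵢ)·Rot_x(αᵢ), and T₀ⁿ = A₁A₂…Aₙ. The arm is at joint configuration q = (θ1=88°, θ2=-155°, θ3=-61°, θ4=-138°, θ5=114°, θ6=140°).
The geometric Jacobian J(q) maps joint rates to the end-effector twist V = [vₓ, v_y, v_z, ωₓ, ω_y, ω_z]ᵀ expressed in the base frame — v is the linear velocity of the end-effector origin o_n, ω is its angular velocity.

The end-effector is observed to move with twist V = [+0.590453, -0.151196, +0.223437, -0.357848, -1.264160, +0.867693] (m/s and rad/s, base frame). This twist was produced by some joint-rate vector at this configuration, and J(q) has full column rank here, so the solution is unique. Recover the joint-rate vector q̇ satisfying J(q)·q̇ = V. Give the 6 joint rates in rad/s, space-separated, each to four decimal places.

0.4190 0.0720 0.4550 0.7790 -0.9040 -0.2960

o_n = [0.0962, -0.5058, -0.2650]
J₁: ẑ×o_n = [0.5058, 0.0962, -0.0000], ω = ẑ
J2: z=[0.9994, -0.0349, 0.0000] o=[0.0066, 0.1899, 0.0000] → [0.0092, 0.2649, -0.6921, 0.9994, -0.0349, 0.0000]
J3: z=[-0.0147, -0.4224, 0.9063] o=[0.1878, -0.3515, -0.2493] → [0.1464, -0.0833, -0.0364, -0.0147, -0.4224, 0.9063]
J4: z=[0.4569, -0.8091, -0.3696] o=[-0.4647, -0.7427, -0.1995] → [0.1406, -0.1774, 0.5621, 0.4569, -0.8091, -0.3696]
J5: z=[0.6061, 0.5873, -0.5364] o=[-0.2303, -0.7351, 0.0736] → [-0.0758, 0.0301, -0.0527, 0.6061, 0.5873, -0.5364]
J6: z=[0.7806, -0.3099, 0.5428] o=[-0.1220, -1.2660, -0.3852] → [-0.4499, 0.0246, 0.6611, 0.7806, -0.3099, 0.5428]
q̇ = J⁺·V = [0.4190, 0.0720, 0.4550, 0.7790, -0.9040, -0.2960]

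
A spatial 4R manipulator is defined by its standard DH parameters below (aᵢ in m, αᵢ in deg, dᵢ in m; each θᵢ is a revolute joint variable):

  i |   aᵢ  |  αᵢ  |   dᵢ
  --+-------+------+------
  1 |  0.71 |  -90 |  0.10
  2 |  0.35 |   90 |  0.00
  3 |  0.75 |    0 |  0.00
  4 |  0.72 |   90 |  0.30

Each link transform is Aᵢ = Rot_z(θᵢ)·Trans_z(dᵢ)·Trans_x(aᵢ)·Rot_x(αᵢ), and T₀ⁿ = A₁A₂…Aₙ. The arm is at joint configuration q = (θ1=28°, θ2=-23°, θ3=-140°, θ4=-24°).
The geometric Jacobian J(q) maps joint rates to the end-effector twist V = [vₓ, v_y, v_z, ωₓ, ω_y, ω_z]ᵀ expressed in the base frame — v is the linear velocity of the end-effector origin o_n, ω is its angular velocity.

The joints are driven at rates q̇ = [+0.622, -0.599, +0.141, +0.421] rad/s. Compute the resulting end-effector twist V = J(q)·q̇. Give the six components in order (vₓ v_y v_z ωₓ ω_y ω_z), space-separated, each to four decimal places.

0.8570 -0.2534 -0.5055 0.0873 -0.6320 1.1393

o_n = [0.0979, -0.7187, 0.0180]
J₁: ẑ×o_n = [0.7187, 0.0979, -0.0000], ω = ẑ
J2: z=[-0.4695, 0.8829, 0.0000] o=[0.6269, 0.3333, 0.1000] → [-0.0724, -0.0385, 0.9610, -0.4695, 0.8829, 0.0000]
J3: z=[-0.3450, -0.1834, 0.9205] o=[0.9114, 0.4846, 0.2368] → [1.1478, -0.8243, 0.2659, -0.3450, -0.1834, 0.9205]
J4: z=[-0.3450, -0.1834, 0.9205] o=[0.6707, -0.1894, 0.0123] → [0.4862, -0.5253, 0.0775, -0.3450, -0.1834, 0.9205]
V = J·q̇ = [0.8570, -0.2534, -0.5055, 0.0873, -0.6320, 1.1393]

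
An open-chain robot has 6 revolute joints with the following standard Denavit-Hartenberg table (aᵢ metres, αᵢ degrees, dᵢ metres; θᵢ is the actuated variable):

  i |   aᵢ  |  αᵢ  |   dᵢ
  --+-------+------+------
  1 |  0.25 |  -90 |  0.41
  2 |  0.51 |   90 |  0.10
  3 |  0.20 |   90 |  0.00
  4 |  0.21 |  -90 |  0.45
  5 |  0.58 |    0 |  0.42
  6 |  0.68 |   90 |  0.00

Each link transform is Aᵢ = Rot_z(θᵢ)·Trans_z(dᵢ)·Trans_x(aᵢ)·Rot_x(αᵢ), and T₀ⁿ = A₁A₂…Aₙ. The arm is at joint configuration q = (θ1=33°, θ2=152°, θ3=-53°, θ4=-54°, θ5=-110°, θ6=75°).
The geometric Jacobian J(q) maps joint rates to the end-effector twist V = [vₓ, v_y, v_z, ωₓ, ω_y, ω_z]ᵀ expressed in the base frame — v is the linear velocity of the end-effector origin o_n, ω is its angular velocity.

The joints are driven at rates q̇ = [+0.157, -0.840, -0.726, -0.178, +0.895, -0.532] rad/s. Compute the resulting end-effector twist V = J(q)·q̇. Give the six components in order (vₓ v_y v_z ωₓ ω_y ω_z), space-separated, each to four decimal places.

o_n = [0.9574, -1.0852, 0.6312]
J₁: ẑ×o_n = [1.0852, 0.9574, -0.0000], ω = ẑ
J2: z=[-0.5446, 0.8387, 0.0000] o=[0.2097, 0.1362, 0.4100] → [0.1855, 0.1205, 0.0381, -0.5446, 0.8387, 0.0000]
J3: z=[0.3937, 0.2557, -0.8829] o=[-0.2225, -0.0252, 0.1706] → [-0.8182, -1.2231, -0.7190, 0.3937, 0.2557, -0.8829]
J4: z=[0.9192, -0.1207, 0.3749] o=[-0.2246, -0.2171, 0.1141] → [0.2631, -0.0321, -0.6554, 0.9192, -0.1207, 0.3749]
J5: z=[0.2228, -0.6257, -0.7476] o=[0.1208, -0.4332, 0.3979] → [-0.6334, -0.6773, 0.3782, 0.2228, -0.6257, -0.7476]
J6: z=[0.2228, -0.6257, -0.7476] o=[0.7798, -0.6089, 0.1795] → [-0.6387, -0.2334, 0.0050, 0.2228, -0.6257, -0.7476]
V = J·q̇ = [0.3346, 0.4607, 0.9424, 0.0889, -1.0958, 0.4599]

0.3346 0.4607 0.9424 0.0889 -1.0958 0.4599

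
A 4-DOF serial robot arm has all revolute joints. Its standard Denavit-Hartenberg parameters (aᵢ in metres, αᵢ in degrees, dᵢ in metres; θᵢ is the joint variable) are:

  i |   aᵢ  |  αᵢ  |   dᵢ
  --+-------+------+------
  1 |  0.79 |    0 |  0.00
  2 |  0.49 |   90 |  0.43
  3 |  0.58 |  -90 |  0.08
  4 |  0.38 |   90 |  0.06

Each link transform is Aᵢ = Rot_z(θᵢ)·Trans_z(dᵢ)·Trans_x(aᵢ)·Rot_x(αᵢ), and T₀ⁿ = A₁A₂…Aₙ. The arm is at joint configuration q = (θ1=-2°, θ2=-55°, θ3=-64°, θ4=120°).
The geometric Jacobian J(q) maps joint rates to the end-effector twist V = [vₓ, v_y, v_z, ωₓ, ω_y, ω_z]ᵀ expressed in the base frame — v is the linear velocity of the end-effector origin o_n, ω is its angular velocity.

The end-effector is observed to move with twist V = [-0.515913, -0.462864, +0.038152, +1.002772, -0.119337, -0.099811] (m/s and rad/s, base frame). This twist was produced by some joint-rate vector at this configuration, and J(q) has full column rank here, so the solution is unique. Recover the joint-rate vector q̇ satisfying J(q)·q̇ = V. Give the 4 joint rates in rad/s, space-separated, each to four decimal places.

o_n = [1.3878, -0.4915, 0.1058]
J₁: ẑ×o_n = [0.4915, 1.3878, -0.0000], ω = ẑ
J2: z=[0.0000, 0.0000, 1.0000] o=[0.7895, -0.0276, 0.0000] → [0.4639, 0.5983, -0.0000, 0.0000, 0.0000, 1.0000]
J3: z=[-0.8387, -0.5446, 0.0000] o=[1.0564, -0.4385, 0.4300] → [0.1766, -0.2719, 0.2249, -0.8387, -0.5446, 0.0000]
J4: z=[0.4895, -0.7538, 0.4384] o=[1.1278, -0.6953, -0.0913] → [-0.2379, 0.0175, 0.2958, 0.4895, -0.7538, 0.4384]
q̇ = J⁺·V = [-0.5550, 0.1400, -0.7760, 0.7190]

-0.5550 0.1400 -0.7760 0.7190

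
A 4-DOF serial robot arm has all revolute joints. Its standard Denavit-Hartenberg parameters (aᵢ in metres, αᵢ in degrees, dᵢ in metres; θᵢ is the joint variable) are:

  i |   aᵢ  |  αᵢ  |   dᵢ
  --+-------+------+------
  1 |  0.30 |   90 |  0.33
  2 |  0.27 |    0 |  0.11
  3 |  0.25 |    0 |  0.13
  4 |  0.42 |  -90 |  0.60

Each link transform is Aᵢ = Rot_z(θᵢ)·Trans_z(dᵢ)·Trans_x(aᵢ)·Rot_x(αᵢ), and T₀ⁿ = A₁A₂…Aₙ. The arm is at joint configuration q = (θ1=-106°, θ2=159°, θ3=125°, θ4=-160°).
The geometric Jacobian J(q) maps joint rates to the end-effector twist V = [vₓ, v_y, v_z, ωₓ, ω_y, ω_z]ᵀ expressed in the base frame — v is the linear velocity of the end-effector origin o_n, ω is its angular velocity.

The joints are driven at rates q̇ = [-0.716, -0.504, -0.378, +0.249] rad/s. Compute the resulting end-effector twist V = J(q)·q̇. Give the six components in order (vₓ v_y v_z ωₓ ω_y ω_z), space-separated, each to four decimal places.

0.2376 0.5001 0.2224 0.6085 -0.1745 -0.7160

o_n = [-0.7726, 0.3531, 0.5324]
J₁: ẑ×o_n = [-0.3531, -0.7726, 0.0000], ω = ẑ
J2: z=[-0.9613, 0.2756, 0.0000] o=[-0.0827, -0.2884, 0.3300] → [0.0558, 0.1945, -0.4264, -0.9613, 0.2756, 0.0000]
J3: z=[-0.9613, 0.2756, 0.0000] o=[-0.1190, -0.0158, 0.4268] → [0.0291, 0.1015, -0.1744, -0.9613, 0.2756, 0.0000]
J4: z=[-0.9613, 0.2756, 0.0000] o=[-0.2606, -0.0381, 0.1842] → [0.0960, 0.3347, -0.2349, -0.9613, 0.2756, 0.0000]
V = J·q̇ = [0.2376, 0.5001, 0.2224, 0.6085, -0.1745, -0.7160]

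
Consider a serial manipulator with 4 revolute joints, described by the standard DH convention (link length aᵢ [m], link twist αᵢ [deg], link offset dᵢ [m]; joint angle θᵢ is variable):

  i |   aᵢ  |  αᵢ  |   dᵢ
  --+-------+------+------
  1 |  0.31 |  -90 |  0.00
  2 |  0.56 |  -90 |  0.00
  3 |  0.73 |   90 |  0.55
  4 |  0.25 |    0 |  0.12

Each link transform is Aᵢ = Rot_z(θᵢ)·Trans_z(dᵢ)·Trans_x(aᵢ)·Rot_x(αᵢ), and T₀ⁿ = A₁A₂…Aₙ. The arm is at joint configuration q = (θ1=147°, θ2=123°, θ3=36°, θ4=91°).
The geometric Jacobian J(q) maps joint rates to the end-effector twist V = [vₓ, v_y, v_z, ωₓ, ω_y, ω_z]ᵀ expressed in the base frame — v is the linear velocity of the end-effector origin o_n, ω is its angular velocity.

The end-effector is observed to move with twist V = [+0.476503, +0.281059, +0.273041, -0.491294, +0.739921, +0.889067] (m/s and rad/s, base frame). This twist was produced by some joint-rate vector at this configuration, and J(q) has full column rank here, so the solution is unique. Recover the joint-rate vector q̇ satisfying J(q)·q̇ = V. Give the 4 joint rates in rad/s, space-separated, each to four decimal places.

0.7210 0.4520 -0.5920 -0.9950

o_n = [1.0383, -0.2814, -0.5855]
J₁: ẑ×o_n = [0.2814, 1.0383, -0.0000], ω = ẑ
J2: z=[-0.5446, -0.8387, 0.0000] o=[-0.2600, 0.1688, 0.0000] → [0.4910, -0.3189, 1.3340, -0.5446, -0.8387, 0.0000]
J3: z=[0.7034, -0.4568, 0.5446] o=[-0.0042, 0.0027, -0.4697] → [0.2077, 0.6492, 0.2763, 0.7034, -0.4568, 0.5446]
J4: z=[-0.1721, -0.8529, -0.4930] o=[0.8861, -0.0638, -0.6654] → [-0.1755, -0.0612, 0.1672, -0.1721, -0.8529, -0.4930]
q̇ = J⁺·V = [0.7210, 0.4520, -0.5920, -0.9950]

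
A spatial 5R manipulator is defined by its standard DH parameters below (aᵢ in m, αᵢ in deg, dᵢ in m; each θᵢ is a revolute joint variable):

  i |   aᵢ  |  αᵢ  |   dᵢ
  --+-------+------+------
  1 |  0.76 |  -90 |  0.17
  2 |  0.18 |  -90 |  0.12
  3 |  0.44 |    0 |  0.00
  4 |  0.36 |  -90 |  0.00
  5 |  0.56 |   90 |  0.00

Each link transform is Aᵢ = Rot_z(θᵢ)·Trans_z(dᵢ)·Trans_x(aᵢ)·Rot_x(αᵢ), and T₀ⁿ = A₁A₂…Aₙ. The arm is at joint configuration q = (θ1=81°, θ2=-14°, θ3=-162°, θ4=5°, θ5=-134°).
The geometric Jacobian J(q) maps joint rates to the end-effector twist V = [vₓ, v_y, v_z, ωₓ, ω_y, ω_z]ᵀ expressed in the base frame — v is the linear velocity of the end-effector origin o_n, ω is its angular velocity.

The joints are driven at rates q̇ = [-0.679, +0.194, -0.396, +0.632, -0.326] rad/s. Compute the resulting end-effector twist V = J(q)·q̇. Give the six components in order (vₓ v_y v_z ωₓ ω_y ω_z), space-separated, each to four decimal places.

o_n = [-0.1396, 0.6822, -0.2721]
J₁: ẑ×o_n = [-0.6822, -0.1396, 0.0000], ω = ẑ
J2: z=[-0.9877, 0.1564, 0.0000] o=[0.1189, 0.7506, 0.1700] → [-0.0692, -0.4367, 0.1080, -0.9877, 0.1564, 0.0000]
J3: z=[0.0378, 0.2389, -0.9703] o=[0.0277, 0.9419, 0.2135] → [-0.3680, 0.1807, 0.0302, 0.0378, 0.2389, -0.9703]
J4: z=[0.0378, 0.2389, -0.9703] o=[-0.1701, 0.5622, 0.1123] → [0.0247, -0.0150, -0.0027, 0.0378, 0.2389, -0.9703]
J5: z=[-0.8499, 0.5185, 0.0945] o=[-0.3594, 0.2666, 0.0321] → [-0.1970, -0.2378, -0.4672, -0.8499, 0.5185, 0.0945]
V = J·q̇ = [0.6754, 0.0065, 0.1596, 0.0944, -0.0823, -0.9388]

0.6754 0.0065 0.1596 0.0944 -0.0823 -0.9388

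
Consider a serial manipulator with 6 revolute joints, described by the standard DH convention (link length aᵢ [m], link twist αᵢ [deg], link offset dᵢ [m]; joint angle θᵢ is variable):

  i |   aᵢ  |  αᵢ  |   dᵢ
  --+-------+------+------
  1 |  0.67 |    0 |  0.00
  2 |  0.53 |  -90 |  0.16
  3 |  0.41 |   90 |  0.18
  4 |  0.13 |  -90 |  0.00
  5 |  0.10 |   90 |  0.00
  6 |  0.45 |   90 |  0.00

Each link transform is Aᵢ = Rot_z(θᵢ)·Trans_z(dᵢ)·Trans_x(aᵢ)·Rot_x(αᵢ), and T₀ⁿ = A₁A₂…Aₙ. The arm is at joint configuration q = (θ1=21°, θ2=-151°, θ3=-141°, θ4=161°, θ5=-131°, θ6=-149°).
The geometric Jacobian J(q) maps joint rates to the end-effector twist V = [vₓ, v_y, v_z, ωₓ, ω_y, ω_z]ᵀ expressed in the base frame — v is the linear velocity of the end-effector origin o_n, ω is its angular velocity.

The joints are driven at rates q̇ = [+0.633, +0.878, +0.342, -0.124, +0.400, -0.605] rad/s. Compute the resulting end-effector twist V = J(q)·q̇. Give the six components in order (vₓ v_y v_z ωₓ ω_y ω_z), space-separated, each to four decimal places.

o_n = [0.6751, -0.4825, 0.4442]
J₁: ẑ×o_n = [0.4825, 0.6751, -0.0000], ω = ẑ
J2: z=[0.0000, 0.0000, 1.0000] o=[0.6255, 0.2401, 0.0000] → [0.7226, 0.0496, -0.0000, 0.0000, 0.0000, 1.0000]
J3: z=[0.7660, -0.6428, 0.0000] o=[0.2848, -0.1659, 0.1600] → [-0.1827, -0.2177, 0.0083, 0.7660, -0.6428, 0.0000]
J4: z=[0.4045, 0.4821, -0.7771] o=[0.6275, -0.0375, 0.4180] → [-0.3332, -0.0476, -0.2030, 0.4045, 0.4821, -0.7771]
J5: z=[-0.8869, 0.4139, -0.2049] o=[0.5985, -0.1379, 0.3407] → [-0.0278, 0.0761, 0.2740, -0.8869, 0.4139, -0.2049]
J6: z=[-0.0971, 0.2665, 0.9589] o=[0.6437, -0.0509, 0.3211] → [0.4468, 0.0421, 0.0336, -0.0971, 0.2665, 0.9589]
V = J·q̇ = [0.6374, 0.4073, 0.1173, -0.0842, -0.2753, 0.9453]

0.6374 0.4073 0.1173 -0.0842 -0.2753 0.9453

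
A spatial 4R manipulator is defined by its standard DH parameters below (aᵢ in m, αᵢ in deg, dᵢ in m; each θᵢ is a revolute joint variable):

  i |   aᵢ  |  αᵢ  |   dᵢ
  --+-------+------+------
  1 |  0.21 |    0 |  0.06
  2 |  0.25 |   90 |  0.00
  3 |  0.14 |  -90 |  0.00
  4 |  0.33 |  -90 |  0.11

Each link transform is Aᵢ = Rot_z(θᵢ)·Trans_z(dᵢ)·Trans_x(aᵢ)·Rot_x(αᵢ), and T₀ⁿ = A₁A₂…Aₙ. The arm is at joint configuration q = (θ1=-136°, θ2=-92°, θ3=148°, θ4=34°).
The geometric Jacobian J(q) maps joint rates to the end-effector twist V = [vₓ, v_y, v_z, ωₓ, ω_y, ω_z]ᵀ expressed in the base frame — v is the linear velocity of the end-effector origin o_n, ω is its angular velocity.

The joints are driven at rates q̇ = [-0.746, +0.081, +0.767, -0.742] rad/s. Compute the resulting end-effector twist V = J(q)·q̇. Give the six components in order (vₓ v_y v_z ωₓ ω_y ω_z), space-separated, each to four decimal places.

0.0236 0.1109 -0.2412 0.3069 0.8054 -0.0357

o_n = [-0.1818, -0.3875, 0.1859]
J₁: ẑ×o_n = [0.3875, -0.1818, 0.0000], ω = ẑ
J2: z=[0.0000, 0.0000, 1.0000] o=[-0.1511, -0.1459, 0.0600] → [0.2417, -0.0307, 0.0000, 0.0000, 0.0000, 1.0000]
J3: z=[0.7431, 0.6691, 0.0000] o=[-0.3183, 0.0399, 0.0600] → [0.0842, -0.0935, -0.4090, 0.7431, 0.6691, 0.0000]
J4: z=[0.3546, -0.3938, -0.8480] o=[-0.2389, -0.0483, 0.1342] → [-0.3080, -0.0668, -0.0978, 0.3546, -0.3938, -0.8480]
V = J·q̇ = [0.0236, 0.1109, -0.2412, 0.3069, 0.8054, -0.0357]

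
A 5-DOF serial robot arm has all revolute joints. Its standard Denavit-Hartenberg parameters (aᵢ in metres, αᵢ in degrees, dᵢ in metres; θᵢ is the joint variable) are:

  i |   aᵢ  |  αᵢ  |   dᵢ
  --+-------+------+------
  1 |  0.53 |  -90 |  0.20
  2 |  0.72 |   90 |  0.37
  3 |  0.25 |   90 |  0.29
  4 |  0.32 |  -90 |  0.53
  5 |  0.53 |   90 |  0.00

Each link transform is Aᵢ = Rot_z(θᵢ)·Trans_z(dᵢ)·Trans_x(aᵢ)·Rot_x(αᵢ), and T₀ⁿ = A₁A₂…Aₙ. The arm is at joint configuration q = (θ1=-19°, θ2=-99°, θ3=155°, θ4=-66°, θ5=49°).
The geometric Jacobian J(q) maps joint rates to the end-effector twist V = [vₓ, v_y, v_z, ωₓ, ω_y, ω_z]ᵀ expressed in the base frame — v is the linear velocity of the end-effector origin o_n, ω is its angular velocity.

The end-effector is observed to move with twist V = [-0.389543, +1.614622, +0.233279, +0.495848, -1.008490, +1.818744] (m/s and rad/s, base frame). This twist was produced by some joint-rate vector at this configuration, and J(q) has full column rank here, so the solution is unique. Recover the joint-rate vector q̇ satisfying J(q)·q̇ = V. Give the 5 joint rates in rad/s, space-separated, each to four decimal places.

0.9350 -0.9850 -0.6600 0.4910 -0.6530

o_n = [0.9858, 0.4096, 0.5486]
J₁: ẑ×o_n = [-0.4096, 0.9858, 0.0000], ω = ẑ
J2: z=[0.3256, 0.9455, 0.0000] o=[0.5011, -0.1726, 0.2000] → [0.3296, -0.1135, -0.2688, 0.3256, 0.9455, 0.0000]
J3: z=[-0.9339, 0.3216, -0.1564] o=[0.5151, 0.2140, 0.9111] → [-0.0860, -0.4122, -0.3341, -0.9339, 0.3216, -0.1564]
J4: z=[0.2326, 0.8785, 0.4174] o=[0.3122, 0.3956, 0.6420] → [-0.0879, 0.3029, -0.5885, 0.2326, 0.8785, 0.4174]
J5: z=[-0.1317, 0.4537, -0.8814] o=[0.7438, 0.8132, 0.7924] → [-0.4663, -0.2454, -0.0567, -0.1317, 0.4537, -0.8814]
q̇ = J⁺·V = [0.9350, -0.9850, -0.6600, 0.4910, -0.6530]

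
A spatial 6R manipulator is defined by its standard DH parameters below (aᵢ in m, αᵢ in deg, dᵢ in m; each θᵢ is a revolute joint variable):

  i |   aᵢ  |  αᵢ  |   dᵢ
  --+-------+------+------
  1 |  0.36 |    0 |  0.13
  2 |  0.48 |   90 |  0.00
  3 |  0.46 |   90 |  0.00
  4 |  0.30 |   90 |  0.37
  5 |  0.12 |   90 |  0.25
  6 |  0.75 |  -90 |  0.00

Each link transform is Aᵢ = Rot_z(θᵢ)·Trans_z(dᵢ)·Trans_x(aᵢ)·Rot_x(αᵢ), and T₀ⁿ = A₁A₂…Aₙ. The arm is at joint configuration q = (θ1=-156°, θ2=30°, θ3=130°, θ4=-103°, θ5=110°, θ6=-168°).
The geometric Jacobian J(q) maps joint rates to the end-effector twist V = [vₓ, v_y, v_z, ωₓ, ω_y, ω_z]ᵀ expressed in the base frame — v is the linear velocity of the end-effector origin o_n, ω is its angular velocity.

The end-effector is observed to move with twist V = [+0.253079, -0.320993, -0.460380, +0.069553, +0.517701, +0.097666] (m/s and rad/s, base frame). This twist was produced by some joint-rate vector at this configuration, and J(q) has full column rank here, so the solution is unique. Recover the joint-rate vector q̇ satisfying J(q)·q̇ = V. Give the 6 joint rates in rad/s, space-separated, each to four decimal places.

o_n = [-0.0374, -0.5544, 0.1915]
J₁: ẑ×o_n = [0.5544, -0.0374, 0.0000], ω = ẑ
J2: z=[0.0000, 0.0000, 1.0000] o=[-0.3289, -0.1464, 0.1300] → [0.4080, 0.2915, -0.0000, 0.0000, 0.0000, 1.0000]
J3: z=[-0.8090, 0.5878, 0.0000] o=[-0.6110, -0.5348, 0.1300] → [0.0362, 0.0498, -0.3213, -0.8090, 0.5878, 0.0000]
J4: z=[-0.4503, -0.6197, 0.6428] o=[-0.4372, -0.2955, 0.4824] → [0.3466, 0.1261, 0.3644, -0.4503, -0.6197, 0.6428]
J5: z=[-0.5501, -0.3745, -0.7464] o=[-0.3928, -0.7318, 0.6685] → [0.3110, -0.5277, 0.0355, -0.5501, -0.3745, -0.7464]
J6: z=[0.5069, -0.8601, 0.0579] o=[-0.6100, -0.8670, 0.5615] → [0.3001, 0.2207, 0.6510, 0.5069, -0.8601, 0.0579]
q̇ = J⁺·V = [0.4620, 0.5930, -0.2070, -0.8420, 0.5290, -0.3670]

0.4620 0.5930 -0.2070 -0.8420 0.5290 -0.3670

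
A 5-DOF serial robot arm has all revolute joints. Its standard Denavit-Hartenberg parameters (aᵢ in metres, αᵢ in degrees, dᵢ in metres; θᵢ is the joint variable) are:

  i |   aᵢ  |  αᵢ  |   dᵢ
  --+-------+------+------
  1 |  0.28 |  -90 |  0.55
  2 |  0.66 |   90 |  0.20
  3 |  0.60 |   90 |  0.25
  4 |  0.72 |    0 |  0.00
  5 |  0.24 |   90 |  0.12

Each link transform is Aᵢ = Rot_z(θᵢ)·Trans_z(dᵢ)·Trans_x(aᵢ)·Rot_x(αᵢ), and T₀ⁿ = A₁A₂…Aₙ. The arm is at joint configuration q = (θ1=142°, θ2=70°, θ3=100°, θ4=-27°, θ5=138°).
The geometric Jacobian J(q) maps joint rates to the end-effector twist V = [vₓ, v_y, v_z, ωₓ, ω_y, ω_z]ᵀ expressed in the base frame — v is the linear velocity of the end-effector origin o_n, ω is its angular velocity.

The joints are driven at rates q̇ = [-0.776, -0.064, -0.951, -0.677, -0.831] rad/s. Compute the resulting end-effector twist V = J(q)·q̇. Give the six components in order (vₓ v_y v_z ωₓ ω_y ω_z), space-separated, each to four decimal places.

o_n = [-1.3218, -0.6916, 0.0576]
J₁: ẑ×o_n = [0.6916, -1.3218, 0.0000], ω = ẑ
J2: z=[-0.6157, -0.7880, 0.0000] o=[-0.2206, 0.1724, 0.5500] → [0.3880, -0.3031, -0.3358, -0.6157, -0.7880, 0.0000]
J3: z=[-0.7405, 0.5785, 0.3420] o=[-0.5217, 0.1538, -0.0702] → [0.3631, -0.1790, 1.0889, -0.7405, 0.5785, 0.3420]
J4: z=[-0.3723, 0.0705, -0.9254] o=[-1.0425, -0.1892, 0.1132] → [-0.4689, 0.2378, 0.2068, -0.3723, 0.0705, -0.9254]
J5: z=[-0.3723, 0.0705, -0.9254] o=[-1.1594, -0.8996, 0.1061] → [0.1891, 0.1323, -0.0660, -0.3723, 0.0705, -0.9254]
V = J·q̇ = [-0.7465, 0.9444, -1.0992, 1.3051, -0.6061, 0.2943]

-0.7465 0.9444 -1.0992 1.3051 -0.6061 0.2943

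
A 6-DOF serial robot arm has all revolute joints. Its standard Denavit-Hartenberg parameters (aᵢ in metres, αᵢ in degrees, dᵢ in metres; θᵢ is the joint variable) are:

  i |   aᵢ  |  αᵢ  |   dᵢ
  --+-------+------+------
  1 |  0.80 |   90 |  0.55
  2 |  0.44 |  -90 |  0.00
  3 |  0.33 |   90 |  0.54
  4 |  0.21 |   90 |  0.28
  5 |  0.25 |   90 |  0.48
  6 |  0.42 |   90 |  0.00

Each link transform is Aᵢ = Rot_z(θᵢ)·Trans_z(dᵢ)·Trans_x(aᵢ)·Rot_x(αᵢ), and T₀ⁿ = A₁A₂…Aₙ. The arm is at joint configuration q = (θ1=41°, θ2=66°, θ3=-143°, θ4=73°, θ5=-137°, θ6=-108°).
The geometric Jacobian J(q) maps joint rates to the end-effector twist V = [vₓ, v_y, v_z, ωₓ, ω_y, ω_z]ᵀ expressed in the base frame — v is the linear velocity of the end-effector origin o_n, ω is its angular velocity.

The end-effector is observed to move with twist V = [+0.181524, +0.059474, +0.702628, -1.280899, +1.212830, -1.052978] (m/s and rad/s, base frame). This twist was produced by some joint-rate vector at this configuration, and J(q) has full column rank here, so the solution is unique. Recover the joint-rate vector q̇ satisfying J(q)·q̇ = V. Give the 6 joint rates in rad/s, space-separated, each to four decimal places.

o_n = [0.2282, 0.0549, 0.7776]
J₁: ẑ×o_n = [-0.0549, 0.2282, 0.0000], ω = ẑ
J2: z=[0.6561, -0.7547, 0.0000] o=[0.6038, 0.5248, 0.5500] → [-0.1718, -0.1493, -0.5918, 0.6561, -0.7547, 0.0000]
J3: z=[-0.6895, -0.5993, 0.4067] o=[0.7388, 0.6423, 0.9520] → [0.3434, -0.3279, 0.0989, -0.6895, -0.5993, 0.4067]
J4: z=[-0.7087, 0.4421, -0.5498] o=[0.4159, 0.0984, 0.9308] → [-0.0917, -0.0054, 0.1138, -0.7087, 0.4421, -0.5498]
J5: z=[0.3447, -0.4629, -0.8166] o=[0.0882, 0.0609, 0.8138] → [0.0118, -0.1019, 0.0627, 0.3447, -0.4629, -0.8166]
J6: z=[-0.0985, 0.8473, -0.5219] o=[0.4871, -0.0962, 0.4834] → [0.3282, 0.1641, 0.2044, -0.0985, 0.8473, -0.5219]
q̇ = J⁺·V = [-0.3570, -0.9110, 0.0490, 0.9360, 0.1040, 0.2230]

-0.3570 -0.9110 0.0490 0.9360 0.1040 0.2230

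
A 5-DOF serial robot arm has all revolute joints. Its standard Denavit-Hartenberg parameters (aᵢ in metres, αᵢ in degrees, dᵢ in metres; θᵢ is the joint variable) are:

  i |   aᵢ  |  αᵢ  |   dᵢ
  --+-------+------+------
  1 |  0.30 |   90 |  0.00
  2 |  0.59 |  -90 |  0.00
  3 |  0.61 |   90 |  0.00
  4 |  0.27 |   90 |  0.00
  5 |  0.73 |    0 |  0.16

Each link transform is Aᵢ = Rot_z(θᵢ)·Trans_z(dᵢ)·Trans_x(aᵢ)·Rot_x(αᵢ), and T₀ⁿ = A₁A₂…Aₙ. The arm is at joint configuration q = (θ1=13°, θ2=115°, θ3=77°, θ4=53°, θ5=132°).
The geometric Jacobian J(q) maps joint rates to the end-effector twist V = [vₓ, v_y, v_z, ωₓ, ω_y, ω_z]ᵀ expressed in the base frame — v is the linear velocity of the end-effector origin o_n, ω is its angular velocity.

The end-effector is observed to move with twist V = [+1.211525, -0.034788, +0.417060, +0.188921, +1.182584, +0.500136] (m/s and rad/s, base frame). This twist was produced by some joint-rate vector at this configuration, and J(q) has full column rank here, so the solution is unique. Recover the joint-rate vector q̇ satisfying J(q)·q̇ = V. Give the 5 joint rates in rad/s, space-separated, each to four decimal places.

0.1850 -0.9900 -0.4370 0.0660 0.1730

o_n = [-0.0908, 0.4601, 1.2518]
J₁: ẑ×o_n = [-0.4601, -0.0908, 0.0000], ω = ẑ
J2: z=[0.2250, -0.9744, 0.0000] o=[0.2923, 0.0675, 0.0000] → [-1.2197, -0.2816, -0.2850, 0.2250, -0.9744, 0.0000]
J3: z=[-0.8831, -0.2039, -0.4226] o=[0.0494, 0.0114, 0.5347] → [0.0434, 0.6925, -0.4248, -0.8831, -0.2039, -0.4226]
J4: z=[-0.3506, -0.3118, 0.8831] o=[-0.1409, 0.5775, 0.6591] → [-0.0812, 0.2520, 0.0568, -0.3506, -0.3118, 0.8831]
J5: z=[0.2824, 0.8638, 0.4172] o=[-0.3819, 0.6843, 0.6011] → [0.6557, -0.0623, -0.3148, 0.2824, 0.8638, 0.4172]
q̇ = J⁺·V = [0.1850, -0.9900, -0.4370, 0.0660, 0.1730]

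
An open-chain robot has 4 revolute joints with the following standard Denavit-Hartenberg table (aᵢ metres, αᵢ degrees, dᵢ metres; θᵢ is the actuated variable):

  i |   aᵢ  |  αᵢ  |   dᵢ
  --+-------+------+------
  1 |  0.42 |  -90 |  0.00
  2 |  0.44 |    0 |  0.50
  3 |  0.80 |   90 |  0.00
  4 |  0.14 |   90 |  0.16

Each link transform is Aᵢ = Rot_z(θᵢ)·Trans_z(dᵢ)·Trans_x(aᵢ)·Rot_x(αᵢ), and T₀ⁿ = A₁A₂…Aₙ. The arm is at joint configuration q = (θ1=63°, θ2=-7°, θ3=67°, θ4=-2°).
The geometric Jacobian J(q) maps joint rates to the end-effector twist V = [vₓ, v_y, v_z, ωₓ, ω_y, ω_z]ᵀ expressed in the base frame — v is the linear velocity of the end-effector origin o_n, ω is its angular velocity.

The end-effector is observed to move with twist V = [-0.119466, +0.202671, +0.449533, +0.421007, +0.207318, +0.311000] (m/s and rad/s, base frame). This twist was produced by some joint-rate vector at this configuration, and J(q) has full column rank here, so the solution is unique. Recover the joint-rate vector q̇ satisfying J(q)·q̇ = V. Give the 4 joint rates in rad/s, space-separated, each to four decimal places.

0.0940 -0.6420 0.3610 0.4340

o_n = [0.2241, 1.5303, -0.6804]
J₁: ẑ×o_n = [-1.5303, 0.2241, 0.0000], ω = ẑ
J2: z=[-0.8910, 0.4540, 0.0000] o=[0.1907, 0.3742, 0.0000] → [-0.3089, -0.6062, -1.0452, -0.8910, 0.4540, 0.0000]
J3: z=[-0.8910, 0.4540, 0.0000] o=[-0.0566, 0.9903, 0.0536] → [-0.3332, -0.6540, -0.6085, -0.8910, 0.4540, 0.0000]
J4: z=[0.3932, 0.7716, 0.5000] o=[0.1250, 1.3467, -0.6392] → [-0.1236, 0.0657, -0.0042, 0.3932, 0.7716, 0.5000]
q̇ = J⁺·V = [0.0940, -0.6420, 0.3610, 0.4340]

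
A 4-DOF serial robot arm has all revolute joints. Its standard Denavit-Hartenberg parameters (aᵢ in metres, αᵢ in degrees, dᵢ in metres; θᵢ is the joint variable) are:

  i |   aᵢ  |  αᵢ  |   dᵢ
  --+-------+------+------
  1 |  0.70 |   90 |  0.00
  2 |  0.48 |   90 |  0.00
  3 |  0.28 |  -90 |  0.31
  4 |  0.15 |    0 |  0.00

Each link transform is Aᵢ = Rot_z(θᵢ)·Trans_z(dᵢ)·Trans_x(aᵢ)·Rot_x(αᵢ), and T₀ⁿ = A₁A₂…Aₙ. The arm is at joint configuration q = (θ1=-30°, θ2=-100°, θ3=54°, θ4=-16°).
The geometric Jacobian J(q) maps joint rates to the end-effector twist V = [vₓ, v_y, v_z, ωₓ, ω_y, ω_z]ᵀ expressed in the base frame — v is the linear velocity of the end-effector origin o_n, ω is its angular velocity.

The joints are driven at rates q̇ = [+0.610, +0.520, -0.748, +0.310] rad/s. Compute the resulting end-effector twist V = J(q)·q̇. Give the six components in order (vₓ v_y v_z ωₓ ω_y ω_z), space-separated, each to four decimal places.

0.6331 -0.0020 -0.5138 0.3246 -0.9982 0.7271

o_n = [0.0253, -0.4109, -0.6572]
J₁: ẑ×o_n = [0.4109, 0.0253, -0.0000], ω = ẑ
J2: z=[-0.5000, -0.8660, 0.0000] o=[0.6062, -0.3500, 0.0000] → [0.5692, -0.3286, -0.4727, -0.5000, -0.8660, 0.0000]
J3: z=[-0.8529, 0.4924, 0.1736] o=[0.5340, -0.3083, -0.4727] → [-0.0731, -0.2457, 0.3380, -0.8529, 0.4924, 0.1736]
J4: z=[-0.1722, -0.5793, 0.7967] o=[0.1316, -0.3376, -0.5810] → [0.1026, -0.0979, -0.0490, -0.1722, -0.5793, 0.7967]
V = J·q̇ = [0.6331, -0.0020, -0.5138, 0.3246, -0.9982, 0.7271]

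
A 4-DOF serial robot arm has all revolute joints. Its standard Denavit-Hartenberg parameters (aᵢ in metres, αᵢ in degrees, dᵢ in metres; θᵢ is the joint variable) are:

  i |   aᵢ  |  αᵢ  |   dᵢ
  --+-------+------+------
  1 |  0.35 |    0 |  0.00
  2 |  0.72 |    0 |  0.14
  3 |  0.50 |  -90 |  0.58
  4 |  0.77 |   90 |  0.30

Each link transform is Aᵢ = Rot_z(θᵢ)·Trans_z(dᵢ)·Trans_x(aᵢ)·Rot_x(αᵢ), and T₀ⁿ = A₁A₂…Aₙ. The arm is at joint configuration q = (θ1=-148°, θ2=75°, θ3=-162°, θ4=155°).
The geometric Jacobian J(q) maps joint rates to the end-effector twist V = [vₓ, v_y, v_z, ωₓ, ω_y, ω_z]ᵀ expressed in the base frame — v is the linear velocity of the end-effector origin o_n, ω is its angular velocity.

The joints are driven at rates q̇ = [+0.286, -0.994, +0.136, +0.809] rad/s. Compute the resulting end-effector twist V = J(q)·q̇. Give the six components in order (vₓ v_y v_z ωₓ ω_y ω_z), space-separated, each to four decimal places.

-0.4746 -0.3739 0.5646 -0.6627 -0.4640 -0.5720

o_n = [-0.2186, -1.2082, 0.3946]
J₁: ẑ×o_n = [1.2082, -0.2186, 0.0000], ω = ẑ
J2: z=[0.0000, 0.0000, 1.0000] o=[-0.2968, -0.1855, 0.0000] → [1.0227, 0.0782, -0.0000, 0.0000, 0.0000, 1.0000]
J3: z=[0.0000, 0.0000, 1.0000] o=[-0.0863, -0.8740, 0.1400] → [0.3341, -0.1323, 0.0000, 0.0000, 0.0000, 1.0000]
J4: z=[-0.8192, -0.5736, 0.0000] o=[-0.3731, -0.4644, 0.7200] → [0.1867, -0.2666, 0.6979, -0.8192, -0.5736, 0.0000]
V = J·q̇ = [-0.4746, -0.3739, 0.5646, -0.6627, -0.4640, -0.5720]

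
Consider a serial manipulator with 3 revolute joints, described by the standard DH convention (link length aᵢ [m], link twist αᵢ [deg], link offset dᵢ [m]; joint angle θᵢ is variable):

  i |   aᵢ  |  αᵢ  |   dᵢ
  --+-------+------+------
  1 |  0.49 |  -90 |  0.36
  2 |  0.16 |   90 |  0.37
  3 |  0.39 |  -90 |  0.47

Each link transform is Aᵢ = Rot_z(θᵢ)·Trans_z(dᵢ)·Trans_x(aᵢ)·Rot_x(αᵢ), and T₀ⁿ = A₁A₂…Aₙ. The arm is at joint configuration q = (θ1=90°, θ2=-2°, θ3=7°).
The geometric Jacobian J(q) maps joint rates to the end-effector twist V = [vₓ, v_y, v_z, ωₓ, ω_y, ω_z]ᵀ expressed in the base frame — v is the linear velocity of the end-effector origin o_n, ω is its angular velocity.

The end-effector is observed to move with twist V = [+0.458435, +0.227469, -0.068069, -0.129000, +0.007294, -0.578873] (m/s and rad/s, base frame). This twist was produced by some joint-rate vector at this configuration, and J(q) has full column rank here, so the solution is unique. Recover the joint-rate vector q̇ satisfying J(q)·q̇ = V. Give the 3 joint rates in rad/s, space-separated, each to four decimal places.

o_n = [-0.4175, 1.0204, 0.8488]
J₁: ẑ×o_n = [-1.0204, -0.4175, 0.0000], ω = ẑ
J2: z=[-1.0000, 0.0000, 0.0000] o=[0.0000, 0.4900, 0.3600] → [-0.0000, 0.4888, -0.5304, -1.0000, 0.0000, 0.0000]
J3: z=[-0.0000, -0.0349, 0.9994] o=[-0.3700, 0.6499, 0.3656] → [-0.3871, -0.0475, -0.0017, -0.0000, -0.0349, 0.9994]
q̇ = J⁺·V = [-0.3700, 0.1290, -0.2090]

-0.3700 0.1290 -0.2090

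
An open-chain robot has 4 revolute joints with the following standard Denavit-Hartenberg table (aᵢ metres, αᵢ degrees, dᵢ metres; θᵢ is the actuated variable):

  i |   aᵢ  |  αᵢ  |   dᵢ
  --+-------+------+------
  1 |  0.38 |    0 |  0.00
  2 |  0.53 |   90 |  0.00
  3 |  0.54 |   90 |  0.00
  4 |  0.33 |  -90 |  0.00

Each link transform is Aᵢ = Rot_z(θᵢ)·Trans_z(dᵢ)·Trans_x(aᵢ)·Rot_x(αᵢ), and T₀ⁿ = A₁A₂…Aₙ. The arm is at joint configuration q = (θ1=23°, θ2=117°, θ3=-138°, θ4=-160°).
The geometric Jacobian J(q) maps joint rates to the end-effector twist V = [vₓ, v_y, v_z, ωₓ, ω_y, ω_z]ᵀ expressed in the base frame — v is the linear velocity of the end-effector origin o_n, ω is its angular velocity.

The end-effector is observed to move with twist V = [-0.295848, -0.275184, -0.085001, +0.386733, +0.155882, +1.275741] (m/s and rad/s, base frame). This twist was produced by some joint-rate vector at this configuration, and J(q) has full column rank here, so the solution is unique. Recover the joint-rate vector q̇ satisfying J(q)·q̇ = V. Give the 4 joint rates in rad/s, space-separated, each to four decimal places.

0.4050 0.6530 0.3680 0.2930

o_n = [0.0021, 0.2929, -0.1538]
J₁: ẑ×o_n = [-0.2929, 0.0021, 0.0000], ω = ẑ
J2: z=[0.0000, 0.0000, 1.0000] o=[0.3498, 0.1485, 0.0000] → [-0.1444, -0.3477, 0.0000, 0.0000, 0.0000, 1.0000]
J3: z=[0.6428, 0.7660, 0.0000] o=[-0.0562, 0.4892, 0.0000] → [-0.1178, 0.0989, -0.1709, 0.6428, 0.7660, 0.0000]
J4: z=[0.5126, -0.4301, 0.7431] o=[0.2512, 0.2312, -0.3613] → [-0.1351, -0.2915, -0.0755, 0.5126, -0.4301, 0.7431]
q̇ = J⁺·V = [0.4050, 0.6530, 0.3680, 0.2930]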